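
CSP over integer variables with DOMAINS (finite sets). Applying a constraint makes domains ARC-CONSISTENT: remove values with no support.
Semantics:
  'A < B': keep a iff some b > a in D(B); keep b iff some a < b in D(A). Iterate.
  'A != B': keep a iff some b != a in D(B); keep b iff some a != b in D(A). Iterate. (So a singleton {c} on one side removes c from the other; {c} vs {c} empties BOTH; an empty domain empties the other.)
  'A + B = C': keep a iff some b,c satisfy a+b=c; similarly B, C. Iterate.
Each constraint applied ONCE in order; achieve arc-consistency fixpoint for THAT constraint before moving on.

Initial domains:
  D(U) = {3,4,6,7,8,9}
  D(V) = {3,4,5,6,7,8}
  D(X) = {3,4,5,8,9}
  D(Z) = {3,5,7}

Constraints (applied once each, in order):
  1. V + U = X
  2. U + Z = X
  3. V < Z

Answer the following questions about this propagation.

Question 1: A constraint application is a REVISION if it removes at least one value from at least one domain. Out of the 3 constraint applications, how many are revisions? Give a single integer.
Answer: 3

Derivation:
Constraint 1 (V + U = X) on D(V)={3,4,5,6,7,8} D(U)={3,4,6,7,8,9} D(X)={3,4,5,8,9}: V {3,4,5,6,7,8}->{3,4,5,6}; U {3,4,6,7,8,9}->{3,4,6}; X {3,4,5,8,9}->{8,9} => REVISION
Constraint 2 (U + Z = X) on D(U)={3,4,6} D(Z)={3,5,7} D(X)={8,9}: Z {3,5,7}->{3,5} => REVISION
Constraint 3 (V < Z) on D(V)={3,4,5,6} D(Z)={3,5}: V {3,4,5,6}->{3,4}; Z {3,5}->{5} => REVISION
Total revisions = 3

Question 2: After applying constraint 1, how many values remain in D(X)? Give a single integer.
Answer: 2

Derivation:
Constraint 1 (V + U = X) on D(V)={3,4,5,6,7,8} D(U)={3,4,6,7,8,9} D(X)={3,4,5,8,9}: V {3,4,5,6,7,8}->{3,4,5,6}; U {3,4,6,7,8,9}->{3,4,6}; X {3,4,5,8,9}->{8,9}
So after constraint 1: D(X)={8,9}, size = 2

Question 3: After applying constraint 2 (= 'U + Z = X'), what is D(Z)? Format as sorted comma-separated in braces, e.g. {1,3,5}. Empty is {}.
Answer: {3,5}

Derivation:
Constraint 1 (V + U = X) on D(V)={3,4,5,6,7,8} D(U)={3,4,6,7,8,9} D(X)={3,4,5,8,9}: V {3,4,5,6,7,8}->{3,4,5,6}; U {3,4,6,7,8,9}->{3,4,6}; X {3,4,5,8,9}->{8,9}
Constraint 2 (U + Z = X) on D(U)={3,4,6} D(Z)={3,5,7} D(X)={8,9}: Z {3,5,7}->{3,5}
So after constraint 2: D(Z) = {3,5}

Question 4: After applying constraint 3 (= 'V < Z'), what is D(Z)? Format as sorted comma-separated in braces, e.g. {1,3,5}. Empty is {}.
Constraint 1 (V + U = X) on D(V)={3,4,5,6,7,8} D(U)={3,4,6,7,8,9} D(X)={3,4,5,8,9}: V {3,4,5,6,7,8}->{3,4,5,6}; U {3,4,6,7,8,9}->{3,4,6}; X {3,4,5,8,9}->{8,9}
Constraint 2 (U + Z = X) on D(U)={3,4,6} D(Z)={3,5,7} D(X)={8,9}: Z {3,5,7}->{3,5}
Constraint 3 (V < Z) on D(V)={3,4,5,6} D(Z)={3,5}: V {3,4,5,6}->{3,4}; Z {3,5}->{5}
So after constraint 3: D(Z) = {5}

Answer: {5}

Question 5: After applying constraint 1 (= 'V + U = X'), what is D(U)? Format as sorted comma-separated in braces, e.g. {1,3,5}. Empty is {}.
Constraint 1 (V + U = X) on D(V)={3,4,5,6,7,8} D(U)={3,4,6,7,8,9} D(X)={3,4,5,8,9}: V {3,4,5,6,7,8}->{3,4,5,6}; U {3,4,6,7,8,9}->{3,4,6}; X {3,4,5,8,9}->{8,9}
So after constraint 1: D(U) = {3,4,6}

Answer: {3,4,6}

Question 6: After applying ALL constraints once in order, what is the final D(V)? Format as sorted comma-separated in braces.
Constraint 1 (V + U = X) on D(V)={3,4,5,6,7,8} D(U)={3,4,6,7,8,9} D(X)={3,4,5,8,9}: V {3,4,5,6,7,8}->{3,4,5,6}; U {3,4,6,7,8,9}->{3,4,6}; X {3,4,5,8,9}->{8,9}
Constraint 2 (U + Z = X) on D(U)={3,4,6} D(Z)={3,5,7} D(X)={8,9}: Z {3,5,7}->{3,5}
Constraint 3 (V < Z) on D(V)={3,4,5,6} D(Z)={3,5}: V {3,4,5,6}->{3,4}; Z {3,5}->{5}
So after all 3 constraints: D(V) = {3,4}

Answer: {3,4}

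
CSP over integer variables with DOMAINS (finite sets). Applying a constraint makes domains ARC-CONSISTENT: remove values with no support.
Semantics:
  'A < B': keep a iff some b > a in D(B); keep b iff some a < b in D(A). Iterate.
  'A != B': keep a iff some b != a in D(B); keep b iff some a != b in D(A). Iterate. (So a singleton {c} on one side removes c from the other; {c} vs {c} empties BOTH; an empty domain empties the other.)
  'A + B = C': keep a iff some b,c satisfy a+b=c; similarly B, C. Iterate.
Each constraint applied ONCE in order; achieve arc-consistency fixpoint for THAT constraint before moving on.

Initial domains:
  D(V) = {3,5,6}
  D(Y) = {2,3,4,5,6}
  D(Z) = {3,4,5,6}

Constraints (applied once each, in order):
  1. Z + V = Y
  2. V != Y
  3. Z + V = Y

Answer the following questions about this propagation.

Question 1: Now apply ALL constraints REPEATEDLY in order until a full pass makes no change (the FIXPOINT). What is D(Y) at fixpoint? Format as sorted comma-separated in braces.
pass 0 (initial): D(Y)={2,3,4,5,6}
pass 1: V {3,5,6}->{3}; Y {2,3,4,5,6}->{6}; Z {3,4,5,6}->{3}
pass 2: no change
Fixpoint after 2 passes: D(Y) = {6}

Answer: {6}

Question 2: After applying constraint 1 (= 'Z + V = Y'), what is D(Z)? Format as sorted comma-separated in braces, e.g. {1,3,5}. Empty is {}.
Answer: {3}

Derivation:
Constraint 1 (Z + V = Y) on D(Z)={3,4,5,6} D(V)={3,5,6} D(Y)={2,3,4,5,6}: Z {3,4,5,6}->{3}; V {3,5,6}->{3}; Y {2,3,4,5,6}->{6}
So after constraint 1: D(Z) = {3}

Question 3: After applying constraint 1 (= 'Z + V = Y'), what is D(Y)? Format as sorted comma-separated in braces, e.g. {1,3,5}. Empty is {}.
Constraint 1 (Z + V = Y) on D(Z)={3,4,5,6} D(V)={3,5,6} D(Y)={2,3,4,5,6}: Z {3,4,5,6}->{3}; V {3,5,6}->{3}; Y {2,3,4,5,6}->{6}
So after constraint 1: D(Y) = {6}

Answer: {6}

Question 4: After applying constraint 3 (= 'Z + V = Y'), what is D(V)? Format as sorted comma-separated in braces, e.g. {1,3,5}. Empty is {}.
Constraint 1 (Z + V = Y) on D(Z)={3,4,5,6} D(V)={3,5,6} D(Y)={2,3,4,5,6}: Z {3,4,5,6}->{3}; V {3,5,6}->{3}; Y {2,3,4,5,6}->{6}
Constraint 2 (V != Y) on D(V)={3} D(Y)={6}: no change
Constraint 3 (Z + V = Y) on D(Z)={3} D(V)={3} D(Y)={6}: no change
So after constraint 3: D(V) = {3}

Answer: {3}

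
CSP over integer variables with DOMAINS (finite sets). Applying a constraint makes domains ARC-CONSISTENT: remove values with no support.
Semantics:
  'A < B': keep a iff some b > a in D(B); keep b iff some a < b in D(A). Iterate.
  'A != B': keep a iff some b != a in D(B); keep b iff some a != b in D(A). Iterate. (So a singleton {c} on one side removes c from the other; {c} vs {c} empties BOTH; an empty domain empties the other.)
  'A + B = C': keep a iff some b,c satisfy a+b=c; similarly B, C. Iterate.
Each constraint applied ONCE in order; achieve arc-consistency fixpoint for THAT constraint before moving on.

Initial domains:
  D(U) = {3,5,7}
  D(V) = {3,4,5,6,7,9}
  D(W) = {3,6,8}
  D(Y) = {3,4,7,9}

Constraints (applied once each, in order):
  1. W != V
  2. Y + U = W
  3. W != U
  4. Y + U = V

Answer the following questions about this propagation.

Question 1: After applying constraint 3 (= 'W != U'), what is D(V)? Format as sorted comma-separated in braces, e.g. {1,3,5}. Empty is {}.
Constraint 1 (W != V) on D(W)={3,6,8} D(V)={3,4,5,6,7,9}: no change
Constraint 2 (Y + U = W) on D(Y)={3,4,7,9} D(U)={3,5,7} D(W)={3,6,8}: Y {3,4,7,9}->{3}; U {3,5,7}->{3,5}; W {3,6,8}->{6,8}
Constraint 3 (W != U) on D(W)={6,8} D(U)={3,5}: no change
So after constraint 3: D(V) = {3,4,5,6,7,9}

Answer: {3,4,5,6,7,9}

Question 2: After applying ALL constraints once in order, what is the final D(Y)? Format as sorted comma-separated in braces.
Constraint 1 (W != V) on D(W)={3,6,8} D(V)={3,4,5,6,7,9}: no change
Constraint 2 (Y + U = W) on D(Y)={3,4,7,9} D(U)={3,5,7} D(W)={3,6,8}: Y {3,4,7,9}->{3}; U {3,5,7}->{3,5}; W {3,6,8}->{6,8}
Constraint 3 (W != U) on D(W)={6,8} D(U)={3,5}: no change
Constraint 4 (Y + U = V) on D(Y)={3} D(U)={3,5} D(V)={3,4,5,6,7,9}: U {3,5}->{3}; V {3,4,5,6,7,9}->{6}
So after all 4 constraints: D(Y) = {3}

Answer: {3}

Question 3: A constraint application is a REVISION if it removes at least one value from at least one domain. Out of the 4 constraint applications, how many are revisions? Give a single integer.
Constraint 1 (W != V) on D(W)={3,6,8} D(V)={3,4,5,6,7,9}: no change => not a revision
Constraint 2 (Y + U = W) on D(Y)={3,4,7,9} D(U)={3,5,7} D(W)={3,6,8}: Y {3,4,7,9}->{3}; U {3,5,7}->{3,5}; W {3,6,8}->{6,8} => REVISION
Constraint 3 (W != U) on D(W)={6,8} D(U)={3,5}: no change => not a revision
Constraint 4 (Y + U = V) on D(Y)={3} D(U)={3,5} D(V)={3,4,5,6,7,9}: U {3,5}->{3}; V {3,4,5,6,7,9}->{6} => REVISION
Total revisions = 2

Answer: 2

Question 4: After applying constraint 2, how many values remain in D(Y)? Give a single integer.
Constraint 1 (W != V) on D(W)={3,6,8} D(V)={3,4,5,6,7,9}: no change
Constraint 2 (Y + U = W) on D(Y)={3,4,7,9} D(U)={3,5,7} D(W)={3,6,8}: Y {3,4,7,9}->{3}; U {3,5,7}->{3,5}; W {3,6,8}->{6,8}
So after constraint 2: D(Y)={3}, size = 1

Answer: 1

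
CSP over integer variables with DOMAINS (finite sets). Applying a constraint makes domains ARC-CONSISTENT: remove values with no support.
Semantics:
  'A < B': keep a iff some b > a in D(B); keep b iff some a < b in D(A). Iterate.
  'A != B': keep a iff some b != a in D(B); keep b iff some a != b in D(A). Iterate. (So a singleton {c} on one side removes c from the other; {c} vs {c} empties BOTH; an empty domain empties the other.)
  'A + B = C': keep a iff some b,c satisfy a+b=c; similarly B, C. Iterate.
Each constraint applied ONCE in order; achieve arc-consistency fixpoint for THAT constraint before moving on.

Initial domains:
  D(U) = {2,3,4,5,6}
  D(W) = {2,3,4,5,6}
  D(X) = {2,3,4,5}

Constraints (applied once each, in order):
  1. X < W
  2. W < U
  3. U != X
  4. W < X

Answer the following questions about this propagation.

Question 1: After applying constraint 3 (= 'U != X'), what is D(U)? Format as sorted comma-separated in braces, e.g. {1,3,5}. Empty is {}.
Answer: {4,5,6}

Derivation:
Constraint 1 (X < W) on D(X)={2,3,4,5} D(W)={2,3,4,5,6}: W {2,3,4,5,6}->{3,4,5,6}
Constraint 2 (W < U) on D(W)={3,4,5,6} D(U)={2,3,4,5,6}: W {3,4,5,6}->{3,4,5}; U {2,3,4,5,6}->{4,5,6}
Constraint 3 (U != X) on D(U)={4,5,6} D(X)={2,3,4,5}: no change
So after constraint 3: D(U) = {4,5,6}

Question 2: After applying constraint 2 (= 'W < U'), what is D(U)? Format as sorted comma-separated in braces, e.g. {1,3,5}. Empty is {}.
Constraint 1 (X < W) on D(X)={2,3,4,5} D(W)={2,3,4,5,6}: W {2,3,4,5,6}->{3,4,5,6}
Constraint 2 (W < U) on D(W)={3,4,5,6} D(U)={2,3,4,5,6}: W {3,4,5,6}->{3,4,5}; U {2,3,4,5,6}->{4,5,6}
So after constraint 2: D(U) = {4,5,6}

Answer: {4,5,6}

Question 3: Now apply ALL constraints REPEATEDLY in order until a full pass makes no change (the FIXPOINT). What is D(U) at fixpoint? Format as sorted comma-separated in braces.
pass 0 (initial): D(U)={2,3,4,5,6}
pass 1: U {2,3,4,5,6}->{4,5,6}; W {2,3,4,5,6}->{3,4}; X {2,3,4,5}->{4,5}
pass 2: U {4,5,6}->{}; W {3,4}->{}; X {4,5}->{}
pass 3: no change
Fixpoint after 3 passes: D(U) = {}

Answer: {}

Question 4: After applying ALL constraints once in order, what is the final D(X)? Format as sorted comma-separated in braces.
Answer: {4,5}

Derivation:
Constraint 1 (X < W) on D(X)={2,3,4,5} D(W)={2,3,4,5,6}: W {2,3,4,5,6}->{3,4,5,6}
Constraint 2 (W < U) on D(W)={3,4,5,6} D(U)={2,3,4,5,6}: W {3,4,5,6}->{3,4,5}; U {2,3,4,5,6}->{4,5,6}
Constraint 3 (U != X) on D(U)={4,5,6} D(X)={2,3,4,5}: no change
Constraint 4 (W < X) on D(W)={3,4,5} D(X)={2,3,4,5}: W {3,4,5}->{3,4}; X {2,3,4,5}->{4,5}
So after all 4 constraints: D(X) = {4,5}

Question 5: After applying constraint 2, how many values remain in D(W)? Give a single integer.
Answer: 3

Derivation:
Constraint 1 (X < W) on D(X)={2,3,4,5} D(W)={2,3,4,5,6}: W {2,3,4,5,6}->{3,4,5,6}
Constraint 2 (W < U) on D(W)={3,4,5,6} D(U)={2,3,4,5,6}: W {3,4,5,6}->{3,4,5}; U {2,3,4,5,6}->{4,5,6}
So after constraint 2: D(W)={3,4,5}, size = 3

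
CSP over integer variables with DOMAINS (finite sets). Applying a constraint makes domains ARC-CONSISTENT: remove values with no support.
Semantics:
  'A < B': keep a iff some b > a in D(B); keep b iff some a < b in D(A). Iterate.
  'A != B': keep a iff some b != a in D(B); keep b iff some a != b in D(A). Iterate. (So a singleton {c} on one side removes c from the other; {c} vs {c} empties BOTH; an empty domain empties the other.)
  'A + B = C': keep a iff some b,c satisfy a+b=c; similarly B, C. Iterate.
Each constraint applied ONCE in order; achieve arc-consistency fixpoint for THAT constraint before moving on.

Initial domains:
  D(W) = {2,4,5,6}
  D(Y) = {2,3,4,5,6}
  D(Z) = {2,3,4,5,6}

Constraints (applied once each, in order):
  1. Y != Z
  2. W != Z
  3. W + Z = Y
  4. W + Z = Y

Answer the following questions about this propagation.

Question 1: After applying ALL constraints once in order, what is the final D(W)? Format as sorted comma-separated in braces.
Constraint 1 (Y != Z) on D(Y)={2,3,4,5,6} D(Z)={2,3,4,5,6}: no change
Constraint 2 (W != Z) on D(W)={2,4,5,6} D(Z)={2,3,4,5,6}: no change
Constraint 3 (W + Z = Y) on D(W)={2,4,5,6} D(Z)={2,3,4,5,6} D(Y)={2,3,4,5,6}: W {2,4,5,6}->{2,4}; Z {2,3,4,5,6}->{2,3,4}; Y {2,3,4,5,6}->{4,5,6}
Constraint 4 (W + Z = Y) on D(W)={2,4} D(Z)={2,3,4} D(Y)={4,5,6}: no change
So after all 4 constraints: D(W) = {2,4}

Answer: {2,4}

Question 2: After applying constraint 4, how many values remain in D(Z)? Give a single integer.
Constraint 1 (Y != Z) on D(Y)={2,3,4,5,6} D(Z)={2,3,4,5,6}: no change
Constraint 2 (W != Z) on D(W)={2,4,5,6} D(Z)={2,3,4,5,6}: no change
Constraint 3 (W + Z = Y) on D(W)={2,4,5,6} D(Z)={2,3,4,5,6} D(Y)={2,3,4,5,6}: W {2,4,5,6}->{2,4}; Z {2,3,4,5,6}->{2,3,4}; Y {2,3,4,5,6}->{4,5,6}
Constraint 4 (W + Z = Y) on D(W)={2,4} D(Z)={2,3,4} D(Y)={4,5,6}: no change
So after constraint 4: D(Z)={2,3,4}, size = 3

Answer: 3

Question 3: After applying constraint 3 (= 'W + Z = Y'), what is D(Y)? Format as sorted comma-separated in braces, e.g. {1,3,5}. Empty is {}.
Answer: {4,5,6}

Derivation:
Constraint 1 (Y != Z) on D(Y)={2,3,4,5,6} D(Z)={2,3,4,5,6}: no change
Constraint 2 (W != Z) on D(W)={2,4,5,6} D(Z)={2,3,4,5,6}: no change
Constraint 3 (W + Z = Y) on D(W)={2,4,5,6} D(Z)={2,3,4,5,6} D(Y)={2,3,4,5,6}: W {2,4,5,6}->{2,4}; Z {2,3,4,5,6}->{2,3,4}; Y {2,3,4,5,6}->{4,5,6}
So after constraint 3: D(Y) = {4,5,6}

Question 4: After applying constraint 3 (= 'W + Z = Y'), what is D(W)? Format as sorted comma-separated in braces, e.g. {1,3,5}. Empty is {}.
Constraint 1 (Y != Z) on D(Y)={2,3,4,5,6} D(Z)={2,3,4,5,6}: no change
Constraint 2 (W != Z) on D(W)={2,4,5,6} D(Z)={2,3,4,5,6}: no change
Constraint 3 (W + Z = Y) on D(W)={2,4,5,6} D(Z)={2,3,4,5,6} D(Y)={2,3,4,5,6}: W {2,4,5,6}->{2,4}; Z {2,3,4,5,6}->{2,3,4}; Y {2,3,4,5,6}->{4,5,6}
So after constraint 3: D(W) = {2,4}

Answer: {2,4}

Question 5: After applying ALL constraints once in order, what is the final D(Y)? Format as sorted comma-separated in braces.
Constraint 1 (Y != Z) on D(Y)={2,3,4,5,6} D(Z)={2,3,4,5,6}: no change
Constraint 2 (W != Z) on D(W)={2,4,5,6} D(Z)={2,3,4,5,6}: no change
Constraint 3 (W + Z = Y) on D(W)={2,4,5,6} D(Z)={2,3,4,5,6} D(Y)={2,3,4,5,6}: W {2,4,5,6}->{2,4}; Z {2,3,4,5,6}->{2,3,4}; Y {2,3,4,5,6}->{4,5,6}
Constraint 4 (W + Z = Y) on D(W)={2,4} D(Z)={2,3,4} D(Y)={4,5,6}: no change
So after all 4 constraints: D(Y) = {4,5,6}

Answer: {4,5,6}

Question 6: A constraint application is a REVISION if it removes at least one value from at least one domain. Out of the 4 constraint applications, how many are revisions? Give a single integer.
Constraint 1 (Y != Z) on D(Y)={2,3,4,5,6} D(Z)={2,3,4,5,6}: no change => not a revision
Constraint 2 (W != Z) on D(W)={2,4,5,6} D(Z)={2,3,4,5,6}: no change => not a revision
Constraint 3 (W + Z = Y) on D(W)={2,4,5,6} D(Z)={2,3,4,5,6} D(Y)={2,3,4,5,6}: W {2,4,5,6}->{2,4}; Z {2,3,4,5,6}->{2,3,4}; Y {2,3,4,5,6}->{4,5,6} => REVISION
Constraint 4 (W + Z = Y) on D(W)={2,4} D(Z)={2,3,4} D(Y)={4,5,6}: no change => not a revision
Total revisions = 1

Answer: 1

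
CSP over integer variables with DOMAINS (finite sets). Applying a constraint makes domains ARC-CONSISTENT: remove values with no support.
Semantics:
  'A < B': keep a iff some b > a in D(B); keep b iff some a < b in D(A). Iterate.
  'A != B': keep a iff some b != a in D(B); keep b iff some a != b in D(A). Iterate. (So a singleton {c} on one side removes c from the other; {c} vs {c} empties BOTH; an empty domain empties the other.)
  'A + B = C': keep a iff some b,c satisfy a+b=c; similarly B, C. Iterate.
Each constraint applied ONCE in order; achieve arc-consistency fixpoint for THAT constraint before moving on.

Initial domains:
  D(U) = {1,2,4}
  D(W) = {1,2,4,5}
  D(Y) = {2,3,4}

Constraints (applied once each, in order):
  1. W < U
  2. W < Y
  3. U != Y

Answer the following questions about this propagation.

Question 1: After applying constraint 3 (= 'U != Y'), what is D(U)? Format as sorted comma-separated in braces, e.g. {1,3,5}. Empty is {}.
Constraint 1 (W < U) on D(W)={1,2,4,5} D(U)={1,2,4}: W {1,2,4,5}->{1,2}; U {1,2,4}->{2,4}
Constraint 2 (W < Y) on D(W)={1,2} D(Y)={2,3,4}: no change
Constraint 3 (U != Y) on D(U)={2,4} D(Y)={2,3,4}: no change
So after constraint 3: D(U) = {2,4}

Answer: {2,4}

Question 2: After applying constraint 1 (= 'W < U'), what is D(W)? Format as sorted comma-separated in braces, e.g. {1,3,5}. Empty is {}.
Answer: {1,2}

Derivation:
Constraint 1 (W < U) on D(W)={1,2,4,5} D(U)={1,2,4}: W {1,2,4,5}->{1,2}; U {1,2,4}->{2,4}
So after constraint 1: D(W) = {1,2}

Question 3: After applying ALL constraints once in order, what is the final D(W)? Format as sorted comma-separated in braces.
Answer: {1,2}

Derivation:
Constraint 1 (W < U) on D(W)={1,2,4,5} D(U)={1,2,4}: W {1,2,4,5}->{1,2}; U {1,2,4}->{2,4}
Constraint 2 (W < Y) on D(W)={1,2} D(Y)={2,3,4}: no change
Constraint 3 (U != Y) on D(U)={2,4} D(Y)={2,3,4}: no change
So after all 3 constraints: D(W) = {1,2}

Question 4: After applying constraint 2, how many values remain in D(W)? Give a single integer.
Answer: 2

Derivation:
Constraint 1 (W < U) on D(W)={1,2,4,5} D(U)={1,2,4}: W {1,2,4,5}->{1,2}; U {1,2,4}->{2,4}
Constraint 2 (W < Y) on D(W)={1,2} D(Y)={2,3,4}: no change
So after constraint 2: D(W)={1,2}, size = 2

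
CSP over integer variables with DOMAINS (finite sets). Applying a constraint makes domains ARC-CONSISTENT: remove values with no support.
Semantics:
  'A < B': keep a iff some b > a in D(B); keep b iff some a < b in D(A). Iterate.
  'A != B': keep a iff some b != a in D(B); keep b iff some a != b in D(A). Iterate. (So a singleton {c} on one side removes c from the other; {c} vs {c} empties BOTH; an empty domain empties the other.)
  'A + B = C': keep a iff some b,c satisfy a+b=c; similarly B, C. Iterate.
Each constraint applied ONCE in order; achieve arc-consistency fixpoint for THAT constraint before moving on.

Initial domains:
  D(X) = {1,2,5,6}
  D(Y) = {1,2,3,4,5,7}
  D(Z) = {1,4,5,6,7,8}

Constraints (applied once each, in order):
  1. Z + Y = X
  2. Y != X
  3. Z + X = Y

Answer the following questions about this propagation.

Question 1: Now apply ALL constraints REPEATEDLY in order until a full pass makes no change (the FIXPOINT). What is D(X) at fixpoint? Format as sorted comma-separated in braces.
pass 0 (initial): D(X)={1,2,5,6}
pass 1: X {1,2,5,6}->{}; Y {1,2,3,4,5,7}->{}; Z {1,4,5,6,7,8}->{}
pass 2: no change
Fixpoint after 2 passes: D(X) = {}

Answer: {}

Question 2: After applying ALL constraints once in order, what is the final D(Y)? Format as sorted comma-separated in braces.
Answer: {}

Derivation:
Constraint 1 (Z + Y = X) on D(Z)={1,4,5,6,7,8} D(Y)={1,2,3,4,5,7} D(X)={1,2,5,6}: Z {1,4,5,6,7,8}->{1,4,5}; Y {1,2,3,4,5,7}->{1,2,4,5}; X {1,2,5,6}->{2,5,6}
Constraint 2 (Y != X) on D(Y)={1,2,4,5} D(X)={2,5,6}: no change
Constraint 3 (Z + X = Y) on D(Z)={1,4,5} D(X)={2,5,6} D(Y)={1,2,4,5}: Z {1,4,5}->{}; X {2,5,6}->{}; Y {1,2,4,5}->{}
So after all 3 constraints: D(Y) = {}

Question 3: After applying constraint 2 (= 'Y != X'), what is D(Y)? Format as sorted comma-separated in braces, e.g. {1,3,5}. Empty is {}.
Constraint 1 (Z + Y = X) on D(Z)={1,4,5,6,7,8} D(Y)={1,2,3,4,5,7} D(X)={1,2,5,6}: Z {1,4,5,6,7,8}->{1,4,5}; Y {1,2,3,4,5,7}->{1,2,4,5}; X {1,2,5,6}->{2,5,6}
Constraint 2 (Y != X) on D(Y)={1,2,4,5} D(X)={2,5,6}: no change
So after constraint 2: D(Y) = {1,2,4,5}

Answer: {1,2,4,5}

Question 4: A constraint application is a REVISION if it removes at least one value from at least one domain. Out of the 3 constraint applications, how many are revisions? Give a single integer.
Constraint 1 (Z + Y = X) on D(Z)={1,4,5,6,7,8} D(Y)={1,2,3,4,5,7} D(X)={1,2,5,6}: Z {1,4,5,6,7,8}->{1,4,5}; Y {1,2,3,4,5,7}->{1,2,4,5}; X {1,2,5,6}->{2,5,6} => REVISION
Constraint 2 (Y != X) on D(Y)={1,2,4,5} D(X)={2,5,6}: no change => not a revision
Constraint 3 (Z + X = Y) on D(Z)={1,4,5} D(X)={2,5,6} D(Y)={1,2,4,5}: Z {1,4,5}->{}; X {2,5,6}->{}; Y {1,2,4,5}->{} => REVISION
Total revisions = 2

Answer: 2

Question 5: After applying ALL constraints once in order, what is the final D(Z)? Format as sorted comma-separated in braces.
Constraint 1 (Z + Y = X) on D(Z)={1,4,5,6,7,8} D(Y)={1,2,3,4,5,7} D(X)={1,2,5,6}: Z {1,4,5,6,7,8}->{1,4,5}; Y {1,2,3,4,5,7}->{1,2,4,5}; X {1,2,5,6}->{2,5,6}
Constraint 2 (Y != X) on D(Y)={1,2,4,5} D(X)={2,5,6}: no change
Constraint 3 (Z + X = Y) on D(Z)={1,4,5} D(X)={2,5,6} D(Y)={1,2,4,5}: Z {1,4,5}->{}; X {2,5,6}->{}; Y {1,2,4,5}->{}
So after all 3 constraints: D(Z) = {}

Answer: {}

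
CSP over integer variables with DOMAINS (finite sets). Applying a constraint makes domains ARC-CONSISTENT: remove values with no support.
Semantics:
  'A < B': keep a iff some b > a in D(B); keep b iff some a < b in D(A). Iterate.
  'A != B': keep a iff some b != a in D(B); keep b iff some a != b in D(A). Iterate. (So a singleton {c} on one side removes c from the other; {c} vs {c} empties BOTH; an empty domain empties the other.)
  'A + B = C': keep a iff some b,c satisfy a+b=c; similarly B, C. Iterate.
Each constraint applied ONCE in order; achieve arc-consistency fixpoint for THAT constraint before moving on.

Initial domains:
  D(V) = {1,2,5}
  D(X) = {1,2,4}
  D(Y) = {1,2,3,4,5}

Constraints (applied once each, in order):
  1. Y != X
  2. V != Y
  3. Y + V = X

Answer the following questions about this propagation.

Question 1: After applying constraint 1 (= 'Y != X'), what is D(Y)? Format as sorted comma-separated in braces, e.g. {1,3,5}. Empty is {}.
Constraint 1 (Y != X) on D(Y)={1,2,3,4,5} D(X)={1,2,4}: no change
So after constraint 1: D(Y) = {1,2,3,4,5}

Answer: {1,2,3,4,5}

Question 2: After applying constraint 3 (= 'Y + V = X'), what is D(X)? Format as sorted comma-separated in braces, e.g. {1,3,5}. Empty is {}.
Constraint 1 (Y != X) on D(Y)={1,2,3,4,5} D(X)={1,2,4}: no change
Constraint 2 (V != Y) on D(V)={1,2,5} D(Y)={1,2,3,4,5}: no change
Constraint 3 (Y + V = X) on D(Y)={1,2,3,4,5} D(V)={1,2,5} D(X)={1,2,4}: Y {1,2,3,4,5}->{1,2,3}; V {1,2,5}->{1,2}; X {1,2,4}->{2,4}
So after constraint 3: D(X) = {2,4}

Answer: {2,4}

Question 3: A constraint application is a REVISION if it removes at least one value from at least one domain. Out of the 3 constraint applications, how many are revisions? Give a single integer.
Constraint 1 (Y != X) on D(Y)={1,2,3,4,5} D(X)={1,2,4}: no change => not a revision
Constraint 2 (V != Y) on D(V)={1,2,5} D(Y)={1,2,3,4,5}: no change => not a revision
Constraint 3 (Y + V = X) on D(Y)={1,2,3,4,5} D(V)={1,2,5} D(X)={1,2,4}: Y {1,2,3,4,5}->{1,2,3}; V {1,2,5}->{1,2}; X {1,2,4}->{2,4} => REVISION
Total revisions = 1

Answer: 1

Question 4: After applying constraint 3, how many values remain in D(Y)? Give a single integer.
Answer: 3

Derivation:
Constraint 1 (Y != X) on D(Y)={1,2,3,4,5} D(X)={1,2,4}: no change
Constraint 2 (V != Y) on D(V)={1,2,5} D(Y)={1,2,3,4,5}: no change
Constraint 3 (Y + V = X) on D(Y)={1,2,3,4,5} D(V)={1,2,5} D(X)={1,2,4}: Y {1,2,3,4,5}->{1,2,3}; V {1,2,5}->{1,2}; X {1,2,4}->{2,4}
So after constraint 3: D(Y)={1,2,3}, size = 3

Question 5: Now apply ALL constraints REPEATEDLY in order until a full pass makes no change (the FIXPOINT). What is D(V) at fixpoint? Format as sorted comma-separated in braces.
Answer: {1,2}

Derivation:
pass 0 (initial): D(V)={1,2,5}
pass 1: V {1,2,5}->{1,2}; X {1,2,4}->{2,4}; Y {1,2,3,4,5}->{1,2,3}
pass 2: no change
Fixpoint after 2 passes: D(V) = {1,2}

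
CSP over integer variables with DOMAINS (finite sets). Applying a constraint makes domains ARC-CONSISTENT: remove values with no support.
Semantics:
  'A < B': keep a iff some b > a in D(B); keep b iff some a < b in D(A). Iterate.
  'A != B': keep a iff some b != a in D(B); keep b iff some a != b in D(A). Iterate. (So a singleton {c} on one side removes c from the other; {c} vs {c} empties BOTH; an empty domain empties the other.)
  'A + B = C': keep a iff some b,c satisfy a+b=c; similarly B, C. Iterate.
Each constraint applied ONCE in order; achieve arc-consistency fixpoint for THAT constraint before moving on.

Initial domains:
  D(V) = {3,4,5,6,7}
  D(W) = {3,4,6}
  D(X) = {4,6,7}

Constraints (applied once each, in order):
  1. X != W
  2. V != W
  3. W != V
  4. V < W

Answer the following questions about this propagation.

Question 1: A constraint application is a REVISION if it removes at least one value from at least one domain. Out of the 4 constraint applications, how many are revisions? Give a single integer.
Constraint 1 (X != W) on D(X)={4,6,7} D(W)={3,4,6}: no change => not a revision
Constraint 2 (V != W) on D(V)={3,4,5,6,7} D(W)={3,4,6}: no change => not a revision
Constraint 3 (W != V) on D(W)={3,4,6} D(V)={3,4,5,6,7}: no change => not a revision
Constraint 4 (V < W) on D(V)={3,4,5,6,7} D(W)={3,4,6}: V {3,4,5,6,7}->{3,4,5}; W {3,4,6}->{4,6} => REVISION
Total revisions = 1

Answer: 1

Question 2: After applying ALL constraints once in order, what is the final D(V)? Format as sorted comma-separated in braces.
Constraint 1 (X != W) on D(X)={4,6,7} D(W)={3,4,6}: no change
Constraint 2 (V != W) on D(V)={3,4,5,6,7} D(W)={3,4,6}: no change
Constraint 3 (W != V) on D(W)={3,4,6} D(V)={3,4,5,6,7}: no change
Constraint 4 (V < W) on D(V)={3,4,5,6,7} D(W)={3,4,6}: V {3,4,5,6,7}->{3,4,5}; W {3,4,6}->{4,6}
So after all 4 constraints: D(V) = {3,4,5}

Answer: {3,4,5}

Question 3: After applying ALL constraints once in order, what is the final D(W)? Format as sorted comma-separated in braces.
Constraint 1 (X != W) on D(X)={4,6,7} D(W)={3,4,6}: no change
Constraint 2 (V != W) on D(V)={3,4,5,6,7} D(W)={3,4,6}: no change
Constraint 3 (W != V) on D(W)={3,4,6} D(V)={3,4,5,6,7}: no change
Constraint 4 (V < W) on D(V)={3,4,5,6,7} D(W)={3,4,6}: V {3,4,5,6,7}->{3,4,5}; W {3,4,6}->{4,6}
So after all 4 constraints: D(W) = {4,6}

Answer: {4,6}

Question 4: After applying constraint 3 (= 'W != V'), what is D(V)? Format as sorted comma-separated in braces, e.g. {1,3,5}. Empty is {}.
Answer: {3,4,5,6,7}

Derivation:
Constraint 1 (X != W) on D(X)={4,6,7} D(W)={3,4,6}: no change
Constraint 2 (V != W) on D(V)={3,4,5,6,7} D(W)={3,4,6}: no change
Constraint 3 (W != V) on D(W)={3,4,6} D(V)={3,4,5,6,7}: no change
So after constraint 3: D(V) = {3,4,5,6,7}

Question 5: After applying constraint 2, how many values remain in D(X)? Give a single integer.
Answer: 3

Derivation:
Constraint 1 (X != W) on D(X)={4,6,7} D(W)={3,4,6}: no change
Constraint 2 (V != W) on D(V)={3,4,5,6,7} D(W)={3,4,6}: no change
So after constraint 2: D(X)={4,6,7}, size = 3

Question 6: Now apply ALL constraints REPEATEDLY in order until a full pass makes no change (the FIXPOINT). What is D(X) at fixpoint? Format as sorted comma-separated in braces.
Answer: {4,6,7}

Derivation:
pass 0 (initial): D(X)={4,6,7}
pass 1: V {3,4,5,6,7}->{3,4,5}; W {3,4,6}->{4,6}
pass 2: no change
Fixpoint after 2 passes: D(X) = {4,6,7}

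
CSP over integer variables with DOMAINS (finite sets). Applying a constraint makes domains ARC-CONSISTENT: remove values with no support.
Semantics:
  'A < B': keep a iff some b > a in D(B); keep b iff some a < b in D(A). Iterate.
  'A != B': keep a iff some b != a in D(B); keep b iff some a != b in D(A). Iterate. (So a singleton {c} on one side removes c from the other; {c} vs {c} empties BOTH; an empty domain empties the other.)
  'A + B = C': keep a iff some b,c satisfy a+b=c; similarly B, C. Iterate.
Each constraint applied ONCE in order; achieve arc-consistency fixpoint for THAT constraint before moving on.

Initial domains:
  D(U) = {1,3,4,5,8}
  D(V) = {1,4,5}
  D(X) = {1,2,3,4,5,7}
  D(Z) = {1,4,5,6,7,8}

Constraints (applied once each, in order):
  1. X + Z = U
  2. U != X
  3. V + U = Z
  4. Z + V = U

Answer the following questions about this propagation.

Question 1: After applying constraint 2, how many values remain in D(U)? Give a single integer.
Constraint 1 (X + Z = U) on D(X)={1,2,3,4,5,7} D(Z)={1,4,5,6,7,8} D(U)={1,3,4,5,8}: X {1,2,3,4,5,7}->{1,2,3,4,7}; Z {1,4,5,6,7,8}->{1,4,5,6,7}; U {1,3,4,5,8}->{3,4,5,8}
Constraint 2 (U != X) on D(U)={3,4,5,8} D(X)={1,2,3,4,7}: no change
So after constraint 2: D(U)={3,4,5,8}, size = 4

Answer: 4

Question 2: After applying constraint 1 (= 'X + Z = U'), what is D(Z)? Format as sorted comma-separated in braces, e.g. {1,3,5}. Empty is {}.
Constraint 1 (X + Z = U) on D(X)={1,2,3,4,5,7} D(Z)={1,4,5,6,7,8} D(U)={1,3,4,5,8}: X {1,2,3,4,5,7}->{1,2,3,4,7}; Z {1,4,5,6,7,8}->{1,4,5,6,7}; U {1,3,4,5,8}->{3,4,5,8}
So after constraint 1: D(Z) = {1,4,5,6,7}

Answer: {1,4,5,6,7}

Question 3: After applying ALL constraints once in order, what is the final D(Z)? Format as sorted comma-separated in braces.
Answer: {4}

Derivation:
Constraint 1 (X + Z = U) on D(X)={1,2,3,4,5,7} D(Z)={1,4,5,6,7,8} D(U)={1,3,4,5,8}: X {1,2,3,4,5,7}->{1,2,3,4,7}; Z {1,4,5,6,7,8}->{1,4,5,6,7}; U {1,3,4,5,8}->{3,4,5,8}
Constraint 2 (U != X) on D(U)={3,4,5,8} D(X)={1,2,3,4,7}: no change
Constraint 3 (V + U = Z) on D(V)={1,4,5} D(U)={3,4,5,8} D(Z)={1,4,5,6,7}: V {1,4,5}->{1,4}; U {3,4,5,8}->{3,4,5}; Z {1,4,5,6,7}->{4,5,6,7}
Constraint 4 (Z + V = U) on D(Z)={4,5,6,7} D(V)={1,4} D(U)={3,4,5}: Z {4,5,6,7}->{4}; V {1,4}->{1}; U {3,4,5}->{5}
So after all 4 constraints: D(Z) = {4}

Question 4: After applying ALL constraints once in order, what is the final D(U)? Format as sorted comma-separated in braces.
Answer: {5}

Derivation:
Constraint 1 (X + Z = U) on D(X)={1,2,3,4,5,7} D(Z)={1,4,5,6,7,8} D(U)={1,3,4,5,8}: X {1,2,3,4,5,7}->{1,2,3,4,7}; Z {1,4,5,6,7,8}->{1,4,5,6,7}; U {1,3,4,5,8}->{3,4,5,8}
Constraint 2 (U != X) on D(U)={3,4,5,8} D(X)={1,2,3,4,7}: no change
Constraint 3 (V + U = Z) on D(V)={1,4,5} D(U)={3,4,5,8} D(Z)={1,4,5,6,7}: V {1,4,5}->{1,4}; U {3,4,5,8}->{3,4,5}; Z {1,4,5,6,7}->{4,5,6,7}
Constraint 4 (Z + V = U) on D(Z)={4,5,6,7} D(V)={1,4} D(U)={3,4,5}: Z {4,5,6,7}->{4}; V {1,4}->{1}; U {3,4,5}->{5}
So after all 4 constraints: D(U) = {5}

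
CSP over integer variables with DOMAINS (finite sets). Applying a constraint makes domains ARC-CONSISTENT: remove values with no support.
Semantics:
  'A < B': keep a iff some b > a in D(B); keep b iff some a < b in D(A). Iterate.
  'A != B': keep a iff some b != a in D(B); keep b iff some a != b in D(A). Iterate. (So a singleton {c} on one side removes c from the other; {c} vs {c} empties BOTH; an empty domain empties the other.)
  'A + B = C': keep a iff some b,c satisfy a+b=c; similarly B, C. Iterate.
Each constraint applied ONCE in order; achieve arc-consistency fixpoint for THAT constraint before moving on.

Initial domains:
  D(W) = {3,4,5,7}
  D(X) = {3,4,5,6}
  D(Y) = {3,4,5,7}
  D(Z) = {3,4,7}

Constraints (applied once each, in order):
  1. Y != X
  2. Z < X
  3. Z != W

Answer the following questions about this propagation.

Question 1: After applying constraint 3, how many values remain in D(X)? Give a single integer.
Constraint 1 (Y != X) on D(Y)={3,4,5,7} D(X)={3,4,5,6}: no change
Constraint 2 (Z < X) on D(Z)={3,4,7} D(X)={3,4,5,6}: Z {3,4,7}->{3,4}; X {3,4,5,6}->{4,5,6}
Constraint 3 (Z != W) on D(Z)={3,4} D(W)={3,4,5,7}: no change
So after constraint 3: D(X)={4,5,6}, size = 3

Answer: 3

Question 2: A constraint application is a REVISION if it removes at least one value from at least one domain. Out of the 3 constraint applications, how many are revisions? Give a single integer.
Answer: 1

Derivation:
Constraint 1 (Y != X) on D(Y)={3,4,5,7} D(X)={3,4,5,6}: no change => not a revision
Constraint 2 (Z < X) on D(Z)={3,4,7} D(X)={3,4,5,6}: Z {3,4,7}->{3,4}; X {3,4,5,6}->{4,5,6} => REVISION
Constraint 3 (Z != W) on D(Z)={3,4} D(W)={3,4,5,7}: no change => not a revision
Total revisions = 1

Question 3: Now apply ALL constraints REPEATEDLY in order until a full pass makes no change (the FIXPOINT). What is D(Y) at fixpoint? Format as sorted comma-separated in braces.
Answer: {3,4,5,7}

Derivation:
pass 0 (initial): D(Y)={3,4,5,7}
pass 1: X {3,4,5,6}->{4,5,6}; Z {3,4,7}->{3,4}
pass 2: no change
Fixpoint after 2 passes: D(Y) = {3,4,5,7}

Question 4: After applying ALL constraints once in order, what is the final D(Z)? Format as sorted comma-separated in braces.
Constraint 1 (Y != X) on D(Y)={3,4,5,7} D(X)={3,4,5,6}: no change
Constraint 2 (Z < X) on D(Z)={3,4,7} D(X)={3,4,5,6}: Z {3,4,7}->{3,4}; X {3,4,5,6}->{4,5,6}
Constraint 3 (Z != W) on D(Z)={3,4} D(W)={3,4,5,7}: no change
So after all 3 constraints: D(Z) = {3,4}

Answer: {3,4}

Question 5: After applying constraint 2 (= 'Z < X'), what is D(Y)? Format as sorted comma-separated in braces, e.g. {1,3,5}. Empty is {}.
Constraint 1 (Y != X) on D(Y)={3,4,5,7} D(X)={3,4,5,6}: no change
Constraint 2 (Z < X) on D(Z)={3,4,7} D(X)={3,4,5,6}: Z {3,4,7}->{3,4}; X {3,4,5,6}->{4,5,6}
So after constraint 2: D(Y) = {3,4,5,7}

Answer: {3,4,5,7}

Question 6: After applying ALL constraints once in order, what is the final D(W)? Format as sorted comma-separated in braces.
Constraint 1 (Y != X) on D(Y)={3,4,5,7} D(X)={3,4,5,6}: no change
Constraint 2 (Z < X) on D(Z)={3,4,7} D(X)={3,4,5,6}: Z {3,4,7}->{3,4}; X {3,4,5,6}->{4,5,6}
Constraint 3 (Z != W) on D(Z)={3,4} D(W)={3,4,5,7}: no change
So after all 3 constraints: D(W) = {3,4,5,7}

Answer: {3,4,5,7}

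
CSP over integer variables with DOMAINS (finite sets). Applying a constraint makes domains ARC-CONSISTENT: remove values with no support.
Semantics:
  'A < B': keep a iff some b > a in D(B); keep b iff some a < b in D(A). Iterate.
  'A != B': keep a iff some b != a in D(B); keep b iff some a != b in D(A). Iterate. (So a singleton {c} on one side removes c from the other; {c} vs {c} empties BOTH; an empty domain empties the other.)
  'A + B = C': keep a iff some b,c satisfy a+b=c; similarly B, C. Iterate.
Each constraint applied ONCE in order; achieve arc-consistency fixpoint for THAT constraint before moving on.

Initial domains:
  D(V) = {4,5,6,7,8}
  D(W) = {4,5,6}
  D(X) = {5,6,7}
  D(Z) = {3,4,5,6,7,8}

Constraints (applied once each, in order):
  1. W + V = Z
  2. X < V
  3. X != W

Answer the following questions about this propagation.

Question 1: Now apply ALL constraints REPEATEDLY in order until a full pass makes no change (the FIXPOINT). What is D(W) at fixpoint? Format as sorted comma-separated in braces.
pass 0 (initial): D(W)={4,5,6}
pass 1: V {4,5,6,7,8}->{}; W {4,5,6}->{}; X {5,6,7}->{}; Z {3,4,5,6,7,8}->{8}
pass 2: Z {8}->{}
pass 3: no change
Fixpoint after 3 passes: D(W) = {}

Answer: {}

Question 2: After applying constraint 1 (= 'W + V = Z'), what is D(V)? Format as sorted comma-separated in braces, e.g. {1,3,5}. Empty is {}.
Answer: {4}

Derivation:
Constraint 1 (W + V = Z) on D(W)={4,5,6} D(V)={4,5,6,7,8} D(Z)={3,4,5,6,7,8}: W {4,5,6}->{4}; V {4,5,6,7,8}->{4}; Z {3,4,5,6,7,8}->{8}
So after constraint 1: D(V) = {4}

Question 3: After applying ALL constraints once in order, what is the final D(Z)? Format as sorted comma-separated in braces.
Answer: {8}

Derivation:
Constraint 1 (W + V = Z) on D(W)={4,5,6} D(V)={4,5,6,7,8} D(Z)={3,4,5,6,7,8}: W {4,5,6}->{4}; V {4,5,6,7,8}->{4}; Z {3,4,5,6,7,8}->{8}
Constraint 2 (X < V) on D(X)={5,6,7} D(V)={4}: X {5,6,7}->{}; V {4}->{}
Constraint 3 (X != W) on D(X)={} D(W)={4}: W {4}->{}
So after all 3 constraints: D(Z) = {8}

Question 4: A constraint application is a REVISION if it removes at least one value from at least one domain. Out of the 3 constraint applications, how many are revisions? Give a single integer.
Constraint 1 (W + V = Z) on D(W)={4,5,6} D(V)={4,5,6,7,8} D(Z)={3,4,5,6,7,8}: W {4,5,6}->{4}; V {4,5,6,7,8}->{4}; Z {3,4,5,6,7,8}->{8} => REVISION
Constraint 2 (X < V) on D(X)={5,6,7} D(V)={4}: X {5,6,7}->{}; V {4}->{} => REVISION
Constraint 3 (X != W) on D(X)={} D(W)={4}: W {4}->{} => REVISION
Total revisions = 3

Answer: 3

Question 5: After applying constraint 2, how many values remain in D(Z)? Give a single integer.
Constraint 1 (W + V = Z) on D(W)={4,5,6} D(V)={4,5,6,7,8} D(Z)={3,4,5,6,7,8}: W {4,5,6}->{4}; V {4,5,6,7,8}->{4}; Z {3,4,5,6,7,8}->{8}
Constraint 2 (X < V) on D(X)={5,6,7} D(V)={4}: X {5,6,7}->{}; V {4}->{}
So after constraint 2: D(Z)={8}, size = 1

Answer: 1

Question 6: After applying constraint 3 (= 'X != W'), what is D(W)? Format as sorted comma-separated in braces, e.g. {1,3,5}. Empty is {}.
Constraint 1 (W + V = Z) on D(W)={4,5,6} D(V)={4,5,6,7,8} D(Z)={3,4,5,6,7,8}: W {4,5,6}->{4}; V {4,5,6,7,8}->{4}; Z {3,4,5,6,7,8}->{8}
Constraint 2 (X < V) on D(X)={5,6,7} D(V)={4}: X {5,6,7}->{}; V {4}->{}
Constraint 3 (X != W) on D(X)={} D(W)={4}: W {4}->{}
So after constraint 3: D(W) = {}

Answer: {}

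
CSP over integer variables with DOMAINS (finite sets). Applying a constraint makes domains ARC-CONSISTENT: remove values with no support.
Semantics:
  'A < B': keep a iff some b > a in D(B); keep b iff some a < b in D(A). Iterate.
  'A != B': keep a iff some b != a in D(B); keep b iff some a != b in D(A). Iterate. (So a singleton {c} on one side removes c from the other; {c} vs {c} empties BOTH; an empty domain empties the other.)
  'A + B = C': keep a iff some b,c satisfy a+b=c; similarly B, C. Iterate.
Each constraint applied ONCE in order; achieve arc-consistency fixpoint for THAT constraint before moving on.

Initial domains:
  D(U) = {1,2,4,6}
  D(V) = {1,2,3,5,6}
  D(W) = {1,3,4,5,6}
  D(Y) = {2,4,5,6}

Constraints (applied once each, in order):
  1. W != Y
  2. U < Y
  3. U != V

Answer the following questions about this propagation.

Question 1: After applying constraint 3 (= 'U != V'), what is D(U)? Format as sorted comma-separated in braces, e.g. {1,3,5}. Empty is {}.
Answer: {1,2,4}

Derivation:
Constraint 1 (W != Y) on D(W)={1,3,4,5,6} D(Y)={2,4,5,6}: no change
Constraint 2 (U < Y) on D(U)={1,2,4,6} D(Y)={2,4,5,6}: U {1,2,4,6}->{1,2,4}
Constraint 3 (U != V) on D(U)={1,2,4} D(V)={1,2,3,5,6}: no change
So after constraint 3: D(U) = {1,2,4}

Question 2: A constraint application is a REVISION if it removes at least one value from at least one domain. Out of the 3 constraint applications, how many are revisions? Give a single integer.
Constraint 1 (W != Y) on D(W)={1,3,4,5,6} D(Y)={2,4,5,6}: no change => not a revision
Constraint 2 (U < Y) on D(U)={1,2,4,6} D(Y)={2,4,5,6}: U {1,2,4,6}->{1,2,4} => REVISION
Constraint 3 (U != V) on D(U)={1,2,4} D(V)={1,2,3,5,6}: no change => not a revision
Total revisions = 1

Answer: 1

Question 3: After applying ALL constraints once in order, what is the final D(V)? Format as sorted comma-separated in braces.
Constraint 1 (W != Y) on D(W)={1,3,4,5,6} D(Y)={2,4,5,6}: no change
Constraint 2 (U < Y) on D(U)={1,2,4,6} D(Y)={2,4,5,6}: U {1,2,4,6}->{1,2,4}
Constraint 3 (U != V) on D(U)={1,2,4} D(V)={1,2,3,5,6}: no change
So after all 3 constraints: D(V) = {1,2,3,5,6}

Answer: {1,2,3,5,6}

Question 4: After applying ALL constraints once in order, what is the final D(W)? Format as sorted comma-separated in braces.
Constraint 1 (W != Y) on D(W)={1,3,4,5,6} D(Y)={2,4,5,6}: no change
Constraint 2 (U < Y) on D(U)={1,2,4,6} D(Y)={2,4,5,6}: U {1,2,4,6}->{1,2,4}
Constraint 3 (U != V) on D(U)={1,2,4} D(V)={1,2,3,5,6}: no change
So after all 3 constraints: D(W) = {1,3,4,5,6}

Answer: {1,3,4,5,6}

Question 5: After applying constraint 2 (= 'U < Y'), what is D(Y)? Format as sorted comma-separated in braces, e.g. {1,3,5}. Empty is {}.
Constraint 1 (W != Y) on D(W)={1,3,4,5,6} D(Y)={2,4,5,6}: no change
Constraint 2 (U < Y) on D(U)={1,2,4,6} D(Y)={2,4,5,6}: U {1,2,4,6}->{1,2,4}
So after constraint 2: D(Y) = {2,4,5,6}

Answer: {2,4,5,6}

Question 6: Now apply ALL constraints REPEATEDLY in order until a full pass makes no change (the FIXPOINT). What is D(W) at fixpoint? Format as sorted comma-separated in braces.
Answer: {1,3,4,5,6}

Derivation:
pass 0 (initial): D(W)={1,3,4,5,6}
pass 1: U {1,2,4,6}->{1,2,4}
pass 2: no change
Fixpoint after 2 passes: D(W) = {1,3,4,5,6}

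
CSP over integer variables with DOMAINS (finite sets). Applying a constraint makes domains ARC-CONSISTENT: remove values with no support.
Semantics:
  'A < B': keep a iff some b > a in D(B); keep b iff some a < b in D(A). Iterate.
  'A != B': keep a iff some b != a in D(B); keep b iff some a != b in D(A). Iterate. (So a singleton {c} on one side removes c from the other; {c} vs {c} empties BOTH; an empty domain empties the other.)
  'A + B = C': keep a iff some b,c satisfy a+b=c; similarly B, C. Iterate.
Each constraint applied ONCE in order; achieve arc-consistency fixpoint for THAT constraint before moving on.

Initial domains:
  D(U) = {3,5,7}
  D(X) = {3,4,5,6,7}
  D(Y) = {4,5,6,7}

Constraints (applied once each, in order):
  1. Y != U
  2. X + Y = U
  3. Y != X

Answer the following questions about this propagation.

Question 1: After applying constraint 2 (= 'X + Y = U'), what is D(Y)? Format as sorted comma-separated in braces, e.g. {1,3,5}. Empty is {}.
Answer: {4}

Derivation:
Constraint 1 (Y != U) on D(Y)={4,5,6,7} D(U)={3,5,7}: no change
Constraint 2 (X + Y = U) on D(X)={3,4,5,6,7} D(Y)={4,5,6,7} D(U)={3,5,7}: X {3,4,5,6,7}->{3}; Y {4,5,6,7}->{4}; U {3,5,7}->{7}
So after constraint 2: D(Y) = {4}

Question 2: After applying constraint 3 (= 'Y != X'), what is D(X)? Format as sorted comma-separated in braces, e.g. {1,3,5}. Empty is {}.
Constraint 1 (Y != U) on D(Y)={4,5,6,7} D(U)={3,5,7}: no change
Constraint 2 (X + Y = U) on D(X)={3,4,5,6,7} D(Y)={4,5,6,7} D(U)={3,5,7}: X {3,4,5,6,7}->{3}; Y {4,5,6,7}->{4}; U {3,5,7}->{7}
Constraint 3 (Y != X) on D(Y)={4} D(X)={3}: no change
So after constraint 3: D(X) = {3}

Answer: {3}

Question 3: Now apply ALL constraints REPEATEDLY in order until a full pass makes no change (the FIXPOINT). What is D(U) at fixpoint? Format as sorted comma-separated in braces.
pass 0 (initial): D(U)={3,5,7}
pass 1: U {3,5,7}->{7}; X {3,4,5,6,7}->{3}; Y {4,5,6,7}->{4}
pass 2: no change
Fixpoint after 2 passes: D(U) = {7}

Answer: {7}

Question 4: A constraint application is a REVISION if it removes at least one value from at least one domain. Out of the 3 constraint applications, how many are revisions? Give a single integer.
Constraint 1 (Y != U) on D(Y)={4,5,6,7} D(U)={3,5,7}: no change => not a revision
Constraint 2 (X + Y = U) on D(X)={3,4,5,6,7} D(Y)={4,5,6,7} D(U)={3,5,7}: X {3,4,5,6,7}->{3}; Y {4,5,6,7}->{4}; U {3,5,7}->{7} => REVISION
Constraint 3 (Y != X) on D(Y)={4} D(X)={3}: no change => not a revision
Total revisions = 1

Answer: 1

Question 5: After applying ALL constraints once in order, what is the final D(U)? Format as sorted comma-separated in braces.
Constraint 1 (Y != U) on D(Y)={4,5,6,7} D(U)={3,5,7}: no change
Constraint 2 (X + Y = U) on D(X)={3,4,5,6,7} D(Y)={4,5,6,7} D(U)={3,5,7}: X {3,4,5,6,7}->{3}; Y {4,5,6,7}->{4}; U {3,5,7}->{7}
Constraint 3 (Y != X) on D(Y)={4} D(X)={3}: no change
So after all 3 constraints: D(U) = {7}

Answer: {7}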